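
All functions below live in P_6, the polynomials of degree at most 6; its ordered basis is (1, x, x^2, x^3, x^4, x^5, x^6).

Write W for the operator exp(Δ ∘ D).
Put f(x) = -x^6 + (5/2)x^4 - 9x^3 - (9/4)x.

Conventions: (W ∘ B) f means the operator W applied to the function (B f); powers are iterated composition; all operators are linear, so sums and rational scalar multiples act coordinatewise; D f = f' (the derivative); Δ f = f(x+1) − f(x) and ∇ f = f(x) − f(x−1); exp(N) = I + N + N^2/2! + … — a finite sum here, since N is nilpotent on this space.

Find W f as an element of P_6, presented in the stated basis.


g(x) = -x^6 - (55/2)x^4 - 69x^3 - 210x^2 - (1665/4)x - 323

order-1 term: -30x^4 - 60x^3 - 30x^2 - 54x - 23
order-2 term: -180x^2 - 360x - 180
order-3 term: -120
the series for exp(Δ ∘ D) f terminates at order 3
exp(Δ ∘ D) f = -x^6 - (55/2)x^4 - 69x^3 - 210x^2 - (1665/4)x - 323


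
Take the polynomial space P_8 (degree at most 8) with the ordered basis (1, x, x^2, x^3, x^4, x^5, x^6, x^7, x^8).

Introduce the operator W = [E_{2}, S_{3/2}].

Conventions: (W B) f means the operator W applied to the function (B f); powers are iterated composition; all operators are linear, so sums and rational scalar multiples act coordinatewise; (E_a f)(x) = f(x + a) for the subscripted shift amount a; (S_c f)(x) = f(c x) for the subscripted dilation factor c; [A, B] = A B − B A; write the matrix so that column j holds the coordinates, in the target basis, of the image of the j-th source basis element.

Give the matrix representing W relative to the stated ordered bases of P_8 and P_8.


image of 1: 0
image of x: 1
image of x^2: 3x + 5
image of x^3: (27/4)x^2 + (45/2)x + 19
image of x^4: (27/2)x^3 + (135/2)x^2 + 114x + 65
image of x^5: (405/16)x^4 + (675/4)x^3 + (855/2)x^2 + (975/2)x + 211
image of x^6: (729/16)x^5 + (6075/16)x^4 + (2565/2)x^3 + (8775/4)x^2 + 1899x + 665
image of x^7: (5103/64)x^6 + (25515/32)x^5 + (53865/16)x^4 + (61425/8)x^3 + (39879/4)x^2 + (13965/2)x + 2059
image of x^8: (2187/16)x^7 + (25515/16)x^6 + (32319/4)x^5 + (184275/8)x^4 + 39879x^3 + 41895x^2 + 24708x + 6305
each image's coordinates form column j of the matrix

the matrix is [[0, 1, 5, 19, 65, 211, 665, 2059, 6305]; [0, 0, 3, 45/2, 114, 975/2, 1899, 13965/2, 24708]; [0, 0, 0, 27/4, 135/2, 855/2, 8775/4, 39879/4, 41895]; [0, 0, 0, 0, 27/2, 675/4, 2565/2, 61425/8, 39879]; [0, 0, 0, 0, 0, 405/16, 6075/16, 53865/16, 184275/8]; [0, 0, 0, 0, 0, 0, 729/16, 25515/32, 32319/4]; [0, 0, 0, 0, 0, 0, 0, 5103/64, 25515/16]; [0, 0, 0, 0, 0, 0, 0, 0, 2187/16]; [0, 0, 0, 0, 0, 0, 0, 0, 0]] (rows listed top to bottom)


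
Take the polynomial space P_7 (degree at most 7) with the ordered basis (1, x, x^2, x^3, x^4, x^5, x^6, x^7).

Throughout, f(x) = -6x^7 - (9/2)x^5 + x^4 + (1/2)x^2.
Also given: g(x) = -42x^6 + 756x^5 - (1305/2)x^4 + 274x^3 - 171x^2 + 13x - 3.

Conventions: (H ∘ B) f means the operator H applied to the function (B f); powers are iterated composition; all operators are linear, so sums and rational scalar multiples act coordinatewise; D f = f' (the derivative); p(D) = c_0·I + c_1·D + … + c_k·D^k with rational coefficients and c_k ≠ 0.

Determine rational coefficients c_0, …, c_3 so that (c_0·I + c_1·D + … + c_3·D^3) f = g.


D^0 f = -6x^7 - (9/2)x^5 + x^4 + (1/2)x^2
D^1 f = -42x^6 - (45/2)x^4 + 4x^3 + x
D^2 f = -252x^5 - 90x^3 + 12x^2 + 1
D^3 f = -1260x^4 - 270x^2 + 24x
matching coefficients of g against c_0 f + c_1 Df + … from the top degree down determines the c_i
solution: c_0 = 0, c_1 = 1, c_2 = -3, c_3 = 1/2

c_0 = 0, c_1 = 1, c_2 = -3, c_3 = 1/2


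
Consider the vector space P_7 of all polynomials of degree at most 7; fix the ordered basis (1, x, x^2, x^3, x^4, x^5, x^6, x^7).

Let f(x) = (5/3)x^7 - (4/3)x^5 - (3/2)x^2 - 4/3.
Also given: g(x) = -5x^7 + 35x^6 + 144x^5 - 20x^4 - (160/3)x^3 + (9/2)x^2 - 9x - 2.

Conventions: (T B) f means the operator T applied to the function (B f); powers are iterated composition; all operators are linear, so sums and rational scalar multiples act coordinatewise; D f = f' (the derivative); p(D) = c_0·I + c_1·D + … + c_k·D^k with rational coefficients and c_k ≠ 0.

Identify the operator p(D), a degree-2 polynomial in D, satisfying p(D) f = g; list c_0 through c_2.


c_0 = -3, c_1 = 3, c_2 = 2

D^0 f = (5/3)x^7 - (4/3)x^5 - (3/2)x^2 - 4/3
D^1 f = (35/3)x^6 - (20/3)x^4 - 3x
D^2 f = 70x^5 - (80/3)x^3 - 3
matching coefficients of g against c_0 f + c_1 Df + … from the top degree down determines the c_i
solution: c_0 = -3, c_1 = 3, c_2 = 2


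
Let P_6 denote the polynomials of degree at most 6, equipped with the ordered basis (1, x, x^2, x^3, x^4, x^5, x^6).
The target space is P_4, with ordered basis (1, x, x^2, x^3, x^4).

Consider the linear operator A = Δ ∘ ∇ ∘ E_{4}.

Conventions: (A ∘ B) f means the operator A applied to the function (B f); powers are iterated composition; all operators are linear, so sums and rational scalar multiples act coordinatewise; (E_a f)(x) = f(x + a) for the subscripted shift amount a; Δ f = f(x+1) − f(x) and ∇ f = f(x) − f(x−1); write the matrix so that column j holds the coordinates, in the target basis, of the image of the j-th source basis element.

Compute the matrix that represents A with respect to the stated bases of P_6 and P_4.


image of 1: 0
image of x: 0
image of x^2: 2
image of x^3: 6x + 24
image of x^4: 12x^2 + 96x + 194
image of x^5: 20x^3 + 240x^2 + 970x + 1320
image of x^6: 30x^4 + 480x^3 + 2910x^2 + 7920x + 8162
each image's coordinates form column j of the matrix

the matrix is [[0, 0, 2, 24, 194, 1320, 8162]; [0, 0, 0, 6, 96, 970, 7920]; [0, 0, 0, 0, 12, 240, 2910]; [0, 0, 0, 0, 0, 20, 480]; [0, 0, 0, 0, 0, 0, 30]] (rows listed top to bottom)


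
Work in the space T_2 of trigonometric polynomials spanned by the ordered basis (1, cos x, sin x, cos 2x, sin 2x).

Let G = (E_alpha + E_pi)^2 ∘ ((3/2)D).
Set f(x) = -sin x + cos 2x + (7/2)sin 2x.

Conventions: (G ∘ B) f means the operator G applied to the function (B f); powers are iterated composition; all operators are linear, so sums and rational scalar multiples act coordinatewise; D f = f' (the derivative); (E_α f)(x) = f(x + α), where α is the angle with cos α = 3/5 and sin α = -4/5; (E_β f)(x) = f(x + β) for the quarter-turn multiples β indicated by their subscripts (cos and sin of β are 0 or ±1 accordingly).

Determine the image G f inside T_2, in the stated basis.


the result is g(x) = (18/25)cos x + (24/25)sin x - (54/625)cos 2x + (9828/625)sin 2x

D f = -cos x + 7cos 2x - 2sin 2x
((3/2)D) f = -(3/2)cos x + (21/2)cos 2x - 3sin 2x
E_alpha ((3/2)D) f = -(9/10)cos x - (6/5)sin x - (3/50)cos 2x + (273/25)sin 2x
E_pi ((3/2)D) f = (3/2)cos x + (21/2)cos 2x - 3sin 2x
(E_alpha + E_pi) ((3/2)D) f = (3/5)cos x - (6/5)sin x + (261/25)cos 2x + (198/25)sin 2x
E_alpha (E_alpha + E_pi) ((3/2)D) f = (33/25)cos x - (6/25)sin x - (6579/625)cos 2x + (4878/625)sin 2x
E_pi (E_alpha + E_pi) ((3/2)D) f = -(3/5)cos x + (6/5)sin x + (261/25)cos 2x + (198/25)sin 2x
(E_alpha + E_pi) (E_alpha + E_pi) ((3/2)D) f = (18/25)cos x + (24/25)sin x - (54/625)cos 2x + (9828/625)sin 2x


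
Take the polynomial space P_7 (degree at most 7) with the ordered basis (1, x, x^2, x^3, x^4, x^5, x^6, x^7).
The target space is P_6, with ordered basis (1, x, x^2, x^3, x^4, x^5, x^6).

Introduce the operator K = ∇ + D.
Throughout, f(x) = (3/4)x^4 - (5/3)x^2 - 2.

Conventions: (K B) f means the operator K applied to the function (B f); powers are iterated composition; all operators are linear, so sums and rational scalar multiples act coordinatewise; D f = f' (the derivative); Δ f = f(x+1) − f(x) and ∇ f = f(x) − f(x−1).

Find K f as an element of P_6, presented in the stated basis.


∇ f = 3x^3 - (9/2)x^2 - (1/3)x + 11/12
D f = 3x^3 - (10/3)x
(∇ + D) f = 6x^3 - (9/2)x^2 - (11/3)x + 11/12

the image equals g(x) = 6x^3 - (9/2)x^2 - (11/3)x + 11/12


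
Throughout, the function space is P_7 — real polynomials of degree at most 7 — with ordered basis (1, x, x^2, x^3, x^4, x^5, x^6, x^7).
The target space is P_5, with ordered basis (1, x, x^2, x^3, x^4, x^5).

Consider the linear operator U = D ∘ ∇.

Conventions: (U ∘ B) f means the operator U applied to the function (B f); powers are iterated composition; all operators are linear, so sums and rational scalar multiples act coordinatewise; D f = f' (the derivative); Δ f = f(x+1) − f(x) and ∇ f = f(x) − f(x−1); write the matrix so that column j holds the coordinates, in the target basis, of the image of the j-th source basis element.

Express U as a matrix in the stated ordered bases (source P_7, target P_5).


the matrix is [[0, 0, 2, -3, 4, -5, 6, -7]; [0, 0, 0, 6, -12, 20, -30, 42]; [0, 0, 0, 0, 12, -30, 60, -105]; [0, 0, 0, 0, 0, 20, -60, 140]; [0, 0, 0, 0, 0, 0, 30, -105]; [0, 0, 0, 0, 0, 0, 0, 42]] (rows listed top to bottom)

image of 1: 0
image of x: 0
image of x^2: 2
image of x^3: 6x - 3
image of x^4: 12x^2 - 12x + 4
image of x^5: 20x^3 - 30x^2 + 20x - 5
image of x^6: 30x^4 - 60x^3 + 60x^2 - 30x + 6
image of x^7: 42x^5 - 105x^4 + 140x^3 - 105x^2 + 42x - 7
each image's coordinates form column j of the matrix


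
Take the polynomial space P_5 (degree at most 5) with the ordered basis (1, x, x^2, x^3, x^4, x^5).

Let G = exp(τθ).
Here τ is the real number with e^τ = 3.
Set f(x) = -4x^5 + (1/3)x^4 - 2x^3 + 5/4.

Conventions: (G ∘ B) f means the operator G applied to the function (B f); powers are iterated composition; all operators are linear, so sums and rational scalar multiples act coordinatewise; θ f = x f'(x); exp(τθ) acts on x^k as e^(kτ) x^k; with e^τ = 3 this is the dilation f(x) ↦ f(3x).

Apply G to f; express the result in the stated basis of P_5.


exp(τθ) x^k = e^(kτ) x^k; with e^τ = 3 this sends x^k to 3^k x^k
x^3 ↦ 27 x^3
x^4 ↦ 81 x^4
x^5 ↦ 243 x^5
applying this coordinatewise to f: exp(τθ) f = -972x^5 + 27x^4 - 54x^3 + 5/4

the result is g(x) = -972x^5 + 27x^4 - 54x^3 + 5/4


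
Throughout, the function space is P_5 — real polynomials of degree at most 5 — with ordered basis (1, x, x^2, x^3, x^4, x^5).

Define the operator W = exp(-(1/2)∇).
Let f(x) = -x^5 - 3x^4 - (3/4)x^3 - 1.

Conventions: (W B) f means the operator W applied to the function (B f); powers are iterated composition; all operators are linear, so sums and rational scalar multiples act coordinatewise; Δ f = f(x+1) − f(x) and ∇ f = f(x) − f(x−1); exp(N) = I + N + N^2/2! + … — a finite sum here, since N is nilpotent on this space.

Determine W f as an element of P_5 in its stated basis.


order-1 term: (5/2)x^4 + x^3 - (23/8)x^2 + (19/8)x - 5/8
order-2 term: -(5/2)x^3 + 3x^2 - (5/16)x - 15/16
order-3 term: (5/4)x^2 - (9/4)x + 31/32
order-4 term: -(5/16)x + 7/16
order-5 term: 1/32
the series for exp(-(1/2)∇) f terminates at order 5
exp(-(1/2)∇) f = -x^5 - (1/2)x^4 - (9/4)x^3 + (11/8)x^2 - (1/2)x - 9/8

the image equals g(x) = -x^5 - (1/2)x^4 - (9/4)x^3 + (11/8)x^2 - (1/2)x - 9/8


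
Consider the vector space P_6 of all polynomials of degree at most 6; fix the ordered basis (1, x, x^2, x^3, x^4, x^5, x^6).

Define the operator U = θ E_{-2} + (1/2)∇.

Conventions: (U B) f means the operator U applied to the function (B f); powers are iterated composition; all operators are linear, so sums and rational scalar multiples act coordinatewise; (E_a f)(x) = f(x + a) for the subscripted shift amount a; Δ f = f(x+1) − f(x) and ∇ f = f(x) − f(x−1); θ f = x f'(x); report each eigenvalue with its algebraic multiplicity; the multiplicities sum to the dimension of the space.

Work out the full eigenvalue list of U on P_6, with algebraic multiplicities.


image of 1: 0
image of x: x + 1/2
image of x^2: 2x^2 - 3x - 1/2
image of x^3: 3x^3 - (21/2)x^2 + (21/2)x + 1/2
image of x^4: 4x^4 - 22x^3 + 45x^2 - 30x - 1/2
image of x^5: 5x^5 - (75/2)x^4 + 115x^3 - 155x^2 + (155/2)x + 1/2
image of x^6: 6x^6 - 57x^5 + (465/2)x^4 - 470x^3 + (945/2)x^2 - 189x - 1/2
the matrix is upper triangular; its diagonal is (0, 1, 2, 3, 4, 5, 6)
for a triangular matrix the eigenvalues are the diagonal entries, with algebraic multiplicity their repetition count

λ = 0 (multiplicity 1), λ = 1 (multiplicity 1), λ = 2 (multiplicity 1), λ = 3 (multiplicity 1), λ = 4 (multiplicity 1), λ = 5 (multiplicity 1), λ = 6 (multiplicity 1)


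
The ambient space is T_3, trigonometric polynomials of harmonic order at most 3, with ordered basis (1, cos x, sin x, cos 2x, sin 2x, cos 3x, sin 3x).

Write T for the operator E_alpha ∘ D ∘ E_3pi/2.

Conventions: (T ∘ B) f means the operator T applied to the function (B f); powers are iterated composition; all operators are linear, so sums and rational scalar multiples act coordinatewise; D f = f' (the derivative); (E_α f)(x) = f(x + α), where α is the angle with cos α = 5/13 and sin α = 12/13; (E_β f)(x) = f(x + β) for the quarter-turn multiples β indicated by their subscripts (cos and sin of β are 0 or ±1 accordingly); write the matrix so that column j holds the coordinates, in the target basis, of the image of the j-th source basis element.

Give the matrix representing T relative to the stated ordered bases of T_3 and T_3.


the matrix is [[0, 0, 0, 0, 0, 0, 0]; [0, 5/13, 12/13, 0, 0, 0, 0]; [0, -12/13, 5/13, 0, 0, 0, 0]; [0, 0, 0, 240/169, 238/169, 0, 0]; [0, 0, 0, -238/169, 240/169, 0, 0]; [0, 0, 0, 0, 0, 6105/2197, 2484/2197]; [0, 0, 0, 0, 0, -2484/2197, 6105/2197]] (rows listed top to bottom)

image of 1: 0
image of cos x: (5/13)cos x - (12/13)sin x
image of sin x: (12/13)cos x + (5/13)sin x
image of cos 2x: (240/169)cos 2x - (238/169)sin 2x
image of sin 2x: (238/169)cos 2x + (240/169)sin 2x
image of cos 3x: (6105/2197)cos 3x - (2484/2197)sin 3x
image of sin 3x: (2484/2197)cos 3x + (6105/2197)sin 3x
each image's coordinates form column j of the matrix


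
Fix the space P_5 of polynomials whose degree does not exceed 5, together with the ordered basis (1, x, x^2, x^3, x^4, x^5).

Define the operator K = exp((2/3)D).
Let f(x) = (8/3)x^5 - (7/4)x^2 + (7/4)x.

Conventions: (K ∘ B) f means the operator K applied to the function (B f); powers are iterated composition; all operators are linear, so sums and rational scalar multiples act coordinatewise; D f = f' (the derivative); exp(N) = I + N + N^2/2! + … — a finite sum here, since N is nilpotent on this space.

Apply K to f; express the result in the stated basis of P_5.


the image equals g(x) = (8/3)x^5 + (80/9)x^4 + (320/27)x^3 + (1993/324)x^2 + (1993/972)x + 1079/1458

order-1 term: (80/9)x^4 - (7/3)x + 7/6
order-2 term: (320/27)x^3 - 7/9
order-3 term: (640/81)x^2
order-4 term: (640/243)x
order-5 term: 256/729
the series for exp((2/3)D) f terminates at order 5
exp((2/3)D) f = (8/3)x^5 + (80/9)x^4 + (320/27)x^3 + (1993/324)x^2 + (1993/972)x + 1079/1458


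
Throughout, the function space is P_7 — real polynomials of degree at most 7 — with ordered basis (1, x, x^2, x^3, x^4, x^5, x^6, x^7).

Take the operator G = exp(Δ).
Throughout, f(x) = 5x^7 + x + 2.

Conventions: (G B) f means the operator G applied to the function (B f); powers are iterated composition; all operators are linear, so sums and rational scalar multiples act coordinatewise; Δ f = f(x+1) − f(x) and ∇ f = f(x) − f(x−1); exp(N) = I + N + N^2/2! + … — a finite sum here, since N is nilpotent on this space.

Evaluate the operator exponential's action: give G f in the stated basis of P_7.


the image equals g(x) = 5x^7 + 35x^6 + 210x^5 + 875x^4 + 2625x^3 + 5460x^2 + 7106x + 4388

order-1 term: 35x^6 + 105x^5 + 175x^4 + 175x^3 + 105x^2 + 35x + 6
order-2 term: 105x^5 + 525x^4 + 1225x^3 + 1575x^2 + 1085x + 315
order-3 term: 175x^4 + 1050x^3 + 2625x^2 + 3150x + 1505
order-4 term: 175x^3 + 1050x^2 + 2275x + 1750
order-5 term: 105x^2 + 525x + 700
order-6 term: 35x + 105
order-7 term: 5
the series for exp(Δ) f terminates at order 7
exp(Δ) f = 5x^7 + 35x^6 + 210x^5 + 875x^4 + 2625x^3 + 5460x^2 + 7106x + 4388


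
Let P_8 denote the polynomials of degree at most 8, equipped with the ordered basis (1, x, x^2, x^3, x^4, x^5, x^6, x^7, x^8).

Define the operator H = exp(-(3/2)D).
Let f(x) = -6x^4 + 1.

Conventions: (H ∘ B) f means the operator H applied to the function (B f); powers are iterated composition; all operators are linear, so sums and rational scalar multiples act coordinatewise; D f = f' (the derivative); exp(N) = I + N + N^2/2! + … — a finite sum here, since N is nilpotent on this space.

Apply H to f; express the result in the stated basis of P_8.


order-1 term: 36x^3
order-2 term: -81x^2
order-3 term: 81x
order-4 term: -243/8
the series for exp(-(3/2)D) f terminates at order 4
exp(-(3/2)D) f = -6x^4 + 36x^3 - 81x^2 + 81x - 235/8

the result is g(x) = -6x^4 + 36x^3 - 81x^2 + 81x - 235/8


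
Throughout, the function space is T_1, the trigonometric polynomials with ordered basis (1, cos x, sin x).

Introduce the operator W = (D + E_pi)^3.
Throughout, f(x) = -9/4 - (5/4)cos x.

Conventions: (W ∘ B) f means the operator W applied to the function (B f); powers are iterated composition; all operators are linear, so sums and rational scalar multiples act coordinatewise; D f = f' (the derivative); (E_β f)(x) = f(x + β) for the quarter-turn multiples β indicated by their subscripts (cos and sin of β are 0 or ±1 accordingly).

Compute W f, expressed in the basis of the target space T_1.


D f = (5/4)sin x
E_pi f = -9/4 + (5/4)cos x
(D + E_pi) f = -9/4 + (5/4)cos x + (5/4)sin x
D (D + E_pi) f = (5/4)cos x - (5/4)sin x
E_pi (D + E_pi) f = -9/4 - (5/4)cos x - (5/4)sin x
(D + E_pi) (D + E_pi) f = -9/4 - (5/2)sin x
D (D + E_pi) (D + E_pi) f = -(5/2)cos x
E_pi (D + E_pi) (D + E_pi) f = -9/4 + (5/2)sin x
(D + E_pi) (D + E_pi) (D + E_pi) f = -9/4 - (5/2)cos x + (5/2)sin x

the image equals g(x) = -9/4 - (5/2)cos x + (5/2)sin x


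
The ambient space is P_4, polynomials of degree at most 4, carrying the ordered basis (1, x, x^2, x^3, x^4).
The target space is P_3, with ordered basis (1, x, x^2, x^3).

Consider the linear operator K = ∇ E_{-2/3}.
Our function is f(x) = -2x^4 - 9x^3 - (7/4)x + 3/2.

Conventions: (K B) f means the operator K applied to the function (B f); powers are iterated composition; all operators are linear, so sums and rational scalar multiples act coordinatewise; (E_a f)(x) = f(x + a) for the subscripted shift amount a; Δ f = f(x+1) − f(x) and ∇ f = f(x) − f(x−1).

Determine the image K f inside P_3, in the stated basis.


g(x) = -8x^3 + x^2 + (85/3)x - 2777/108

E_{-2/3} f = -2x^4 - (11/3)x^3 + (38/3)x^2 - (1229/108)x + 400/81
∇ E_{-2/3} f = -8x^3 + x^2 + (85/3)x - 2777/108


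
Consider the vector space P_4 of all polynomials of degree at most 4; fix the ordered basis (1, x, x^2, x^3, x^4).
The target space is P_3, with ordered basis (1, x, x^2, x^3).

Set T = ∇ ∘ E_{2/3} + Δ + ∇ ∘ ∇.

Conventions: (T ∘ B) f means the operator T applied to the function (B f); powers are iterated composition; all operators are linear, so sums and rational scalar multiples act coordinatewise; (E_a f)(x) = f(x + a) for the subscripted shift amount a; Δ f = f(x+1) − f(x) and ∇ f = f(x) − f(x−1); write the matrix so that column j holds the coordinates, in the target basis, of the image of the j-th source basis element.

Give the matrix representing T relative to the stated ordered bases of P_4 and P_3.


image of 1: 0
image of x: 2
image of x^2: 4x + 10/3
image of x^3: 6x^2 + 10x - 14/3
image of x^4: 8x^3 + 20x^2 - (56/3)x + 410/27
each image's coordinates form column j of the matrix

the matrix is [[0, 2, 10/3, -14/3, 410/27]; [0, 0, 4, 10, -56/3]; [0, 0, 0, 6, 20]; [0, 0, 0, 0, 8]] (rows listed top to bottom)


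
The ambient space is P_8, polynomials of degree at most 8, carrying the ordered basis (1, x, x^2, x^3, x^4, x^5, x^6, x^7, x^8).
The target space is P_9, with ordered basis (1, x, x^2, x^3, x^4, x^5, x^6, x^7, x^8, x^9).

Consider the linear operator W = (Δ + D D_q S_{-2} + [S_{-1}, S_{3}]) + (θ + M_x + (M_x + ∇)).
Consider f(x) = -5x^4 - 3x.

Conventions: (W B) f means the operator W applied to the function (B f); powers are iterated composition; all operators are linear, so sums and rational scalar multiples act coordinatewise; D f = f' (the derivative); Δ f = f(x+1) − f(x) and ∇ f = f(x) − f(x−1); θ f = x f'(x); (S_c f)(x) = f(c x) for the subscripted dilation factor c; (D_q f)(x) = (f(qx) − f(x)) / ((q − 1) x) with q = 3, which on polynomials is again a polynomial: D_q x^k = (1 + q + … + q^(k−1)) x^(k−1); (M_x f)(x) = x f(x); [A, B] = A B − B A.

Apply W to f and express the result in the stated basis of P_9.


the image equals g(x) = -10x^5 - 20x^4 - 40x^3 - 9606x^2 - 43x - 6

Δ f = -20x^3 - 30x^2 - 20x - 8
S_{-2} f = -80x^4 + 6x
D_q S_{-2} f = -3200x^3 + 6
D D_q S_{-2} f = -9600x^2
S_{3} f = -405x^4 - 9x
S_{-1} S_{3} f = -405x^4 + 9x
S_{-1} f = -5x^4 + 3x
S_{3} S_{-1} f = -405x^4 + 9x
[S_{-1}, S_{3}] f = 0
(Δ + D D_q S_{-2} + [S_{-1}, S_{3}]) f = -20x^3 - 9630x^2 - 20x - 8
θ f = -20x^4 - 3x
M_x f = -5x^5 - 3x^2
M_x f = -5x^5 - 3x^2
∇ f = -20x^3 + 30x^2 - 20x + 2
(M_x + ∇) f = -5x^5 - 20x^3 + 27x^2 - 20x + 2
(θ + M_x + (M_x + ∇)) f = -10x^5 - 20x^4 - 20x^3 + 24x^2 - 23x + 2
((Δ + D D_q S_{-2} + [S_{-1}, S_{3}]) + (θ + M_x + (M_x + ∇))) f = -10x^5 - 20x^4 - 40x^3 - 9606x^2 - 43x - 6


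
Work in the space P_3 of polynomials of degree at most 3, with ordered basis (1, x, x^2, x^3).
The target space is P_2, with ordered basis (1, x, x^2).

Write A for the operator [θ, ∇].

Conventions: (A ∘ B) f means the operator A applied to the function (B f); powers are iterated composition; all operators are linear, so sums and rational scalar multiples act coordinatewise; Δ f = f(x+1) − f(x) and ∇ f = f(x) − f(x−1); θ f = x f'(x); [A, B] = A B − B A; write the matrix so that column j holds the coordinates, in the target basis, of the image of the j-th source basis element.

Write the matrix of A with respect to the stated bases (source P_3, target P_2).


the matrix is [[0, -1, 2, -3]; [0, 0, -2, 6]; [0, 0, 0, -3]] (rows listed top to bottom)

image of 1: 0
image of x: -1
image of x^2: -2x + 2
image of x^3: -3x^2 + 6x - 3
each image's coordinates form column j of the matrix


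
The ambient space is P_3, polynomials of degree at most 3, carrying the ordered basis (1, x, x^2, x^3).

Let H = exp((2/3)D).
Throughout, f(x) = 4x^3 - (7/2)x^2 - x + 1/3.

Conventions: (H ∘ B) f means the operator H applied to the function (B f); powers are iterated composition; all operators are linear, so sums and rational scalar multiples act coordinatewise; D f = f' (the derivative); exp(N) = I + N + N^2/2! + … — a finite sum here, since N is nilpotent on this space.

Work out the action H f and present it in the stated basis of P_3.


g(x) = 4x^3 + (9/2)x^2 - (1/3)x - 19/27

order-1 term: 8x^2 - (14/3)x - 2/3
order-2 term: (16/3)x - 14/9
order-3 term: 32/27
the series for exp((2/3)D) f terminates at order 3
exp((2/3)D) f = 4x^3 + (9/2)x^2 - (1/3)x - 19/27


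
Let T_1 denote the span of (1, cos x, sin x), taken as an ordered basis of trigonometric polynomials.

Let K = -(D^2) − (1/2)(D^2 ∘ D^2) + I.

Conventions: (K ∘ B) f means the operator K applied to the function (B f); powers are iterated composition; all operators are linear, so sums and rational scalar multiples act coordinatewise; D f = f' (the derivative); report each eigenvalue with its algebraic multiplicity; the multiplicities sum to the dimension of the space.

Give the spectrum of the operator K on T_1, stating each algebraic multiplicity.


image of 1: 1
image of cos x: (3/2)cos x
image of sin x: (3/2)sin x
the matrix is diagonal; its diagonal is (1, 3/2, 3/2)
for a triangular matrix the eigenvalues are the diagonal entries, with algebraic multiplicity their repetition count

λ = 1 (multiplicity 1), λ = 3/2 (multiplicity 2)


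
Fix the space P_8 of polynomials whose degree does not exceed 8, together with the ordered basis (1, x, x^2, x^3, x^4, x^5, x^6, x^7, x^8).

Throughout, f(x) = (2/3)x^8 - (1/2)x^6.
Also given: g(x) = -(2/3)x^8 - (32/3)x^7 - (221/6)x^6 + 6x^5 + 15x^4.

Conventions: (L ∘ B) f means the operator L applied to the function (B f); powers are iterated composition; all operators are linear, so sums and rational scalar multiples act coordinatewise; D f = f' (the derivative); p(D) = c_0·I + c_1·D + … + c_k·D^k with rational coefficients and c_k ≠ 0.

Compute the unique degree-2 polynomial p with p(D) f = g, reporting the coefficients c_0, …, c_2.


c_0 = -1, c_1 = -2, c_2 = -1

D^0 f = (2/3)x^8 - (1/2)x^6
D^1 f = (16/3)x^7 - 3x^5
D^2 f = (112/3)x^6 - 15x^4
matching coefficients of g against c_0 f + c_1 Df + … from the top degree down determines the c_i
solution: c_0 = -1, c_1 = -2, c_2 = -1


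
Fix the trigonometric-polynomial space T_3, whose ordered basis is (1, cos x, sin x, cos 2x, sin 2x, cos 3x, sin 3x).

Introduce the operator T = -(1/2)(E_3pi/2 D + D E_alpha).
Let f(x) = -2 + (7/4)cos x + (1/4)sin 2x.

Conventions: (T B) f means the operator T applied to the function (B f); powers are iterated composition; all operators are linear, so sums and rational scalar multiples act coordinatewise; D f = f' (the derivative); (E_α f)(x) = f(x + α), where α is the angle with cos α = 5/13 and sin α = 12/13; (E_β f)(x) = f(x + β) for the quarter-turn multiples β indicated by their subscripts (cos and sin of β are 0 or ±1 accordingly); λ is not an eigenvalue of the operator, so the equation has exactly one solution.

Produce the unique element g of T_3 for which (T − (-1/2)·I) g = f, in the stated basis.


write g with unknown coordinates in the stated basis and equate coefficients in (T − (-1/2)·I) g = f
solving from the highest basis element down gives g = -4 + (42/13)cos x - (35/26)sin x - (288/2953)cos 2x + (409/5906)sin 2x
check: T g = (7/52)cos x + (35/52)sin x + (144/2953)cos 2x + (636/2953)sin 2x
so T g − (-1/2)·g = -2 + (7/4)cos x + (1/4)sin 2x = f ✓

the result is g(x) = -4 + (42/13)cos x - (35/26)sin x - (288/2953)cos 2x + (409/5906)sin 2x


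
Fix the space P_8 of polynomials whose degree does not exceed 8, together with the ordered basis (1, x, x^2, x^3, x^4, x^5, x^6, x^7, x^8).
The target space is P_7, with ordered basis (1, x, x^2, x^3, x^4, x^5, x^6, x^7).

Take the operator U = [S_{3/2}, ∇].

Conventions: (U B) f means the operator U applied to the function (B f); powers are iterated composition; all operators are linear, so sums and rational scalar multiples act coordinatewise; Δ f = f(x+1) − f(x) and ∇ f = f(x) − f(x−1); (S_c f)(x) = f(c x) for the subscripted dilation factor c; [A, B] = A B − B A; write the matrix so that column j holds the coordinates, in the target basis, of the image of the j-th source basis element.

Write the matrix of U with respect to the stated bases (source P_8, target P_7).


the matrix is [[0, -1/2, 5/4, -19/8, 65/16, -211/32, 665/64, -2059/128, 6305/256]; [0, 0, -3/2, 45/8, -57/4, 975/32, -1899/32, 13965/128, -6177/32]; [0, 0, 0, -27/8, 135/8, -855/16, 8775/64, -39879/128, 41895/64]; [0, 0, 0, 0, -27/4, 675/16, -2565/16, 61425/128, -39879/32]; [0, 0, 0, 0, 0, -405/32, 6075/64, -53865/128, 184275/128]; [0, 0, 0, 0, 0, 0, -729/32, 25515/128, -32319/32]; [0, 0, 0, 0, 0, 0, 0, -5103/128, 25515/64]; [0, 0, 0, 0, 0, 0, 0, 0, -2187/32]] (rows listed top to bottom)

image of 1: 0
image of x: -1/2
image of x^2: -(3/2)x + 5/4
image of x^3: -(27/8)x^2 + (45/8)x - 19/8
image of x^4: -(27/4)x^3 + (135/8)x^2 - (57/4)x + 65/16
image of x^5: -(405/32)x^4 + (675/16)x^3 - (855/16)x^2 + (975/32)x - 211/32
image of x^6: -(729/32)x^5 + (6075/64)x^4 - (2565/16)x^3 + (8775/64)x^2 - (1899/32)x + 665/64
image of x^7: -(5103/128)x^6 + (25515/128)x^5 - (53865/128)x^4 + (61425/128)x^3 - (39879/128)x^2 + (13965/128)x - 2059/128
image of x^8: -(2187/32)x^7 + (25515/64)x^6 - (32319/32)x^5 + (184275/128)x^4 - (39879/32)x^3 + (41895/64)x^2 - (6177/32)x + 6305/256
each image's coordinates form column j of the matrix


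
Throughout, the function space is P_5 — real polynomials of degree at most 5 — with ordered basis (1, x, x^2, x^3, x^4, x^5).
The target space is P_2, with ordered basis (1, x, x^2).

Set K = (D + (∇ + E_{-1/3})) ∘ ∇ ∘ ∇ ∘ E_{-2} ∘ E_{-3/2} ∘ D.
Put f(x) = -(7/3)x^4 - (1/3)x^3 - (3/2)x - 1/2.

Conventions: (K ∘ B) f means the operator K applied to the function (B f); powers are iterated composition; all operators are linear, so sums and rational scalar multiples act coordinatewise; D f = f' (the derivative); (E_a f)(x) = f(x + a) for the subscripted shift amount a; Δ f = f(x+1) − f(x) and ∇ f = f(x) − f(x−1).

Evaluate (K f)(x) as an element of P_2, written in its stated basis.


g(x) = -56x + 470/3

D f = -(28/3)x^3 - x^2 - 3/2
E_{-3/2} D f = -(28/3)x^3 + 41x^2 - 60x + 111/4
E_{-2} (E_{-3/2} ∘ D) f = -(28/3)x^3 + 97x^2 - 336x + 4637/12
∇ E_{-2} (E_{-3/2} ∘ D) f = -28x^2 + 222x - 1327/3
∇ ∇ E_{-2} (E_{-3/2} ∘ D) f = -56x + 250
D (∇ ∘ ∇ ∘ E_{-2}) (E_{-3/2} ∘ D) f = -56
∇ (∇ ∘ ∇ ∘ E_{-2}) (E_{-3/2} ∘ D) f = -56
E_{-1/3} (∇ ∘ ∇ ∘ E_{-2}) (E_{-3/2} ∘ D) f = -56x + 806/3
(∇ + E_{-1/3}) (∇ ∘ ∇ ∘ E_{-2}) (E_{-3/2} ∘ D) f = -56x + 638/3
(D + (∇ + E_{-1/3})) (∇ ∘ ∇ ∘ E_{-2}) (E_{-3/2} ∘ D) f = -56x + 470/3


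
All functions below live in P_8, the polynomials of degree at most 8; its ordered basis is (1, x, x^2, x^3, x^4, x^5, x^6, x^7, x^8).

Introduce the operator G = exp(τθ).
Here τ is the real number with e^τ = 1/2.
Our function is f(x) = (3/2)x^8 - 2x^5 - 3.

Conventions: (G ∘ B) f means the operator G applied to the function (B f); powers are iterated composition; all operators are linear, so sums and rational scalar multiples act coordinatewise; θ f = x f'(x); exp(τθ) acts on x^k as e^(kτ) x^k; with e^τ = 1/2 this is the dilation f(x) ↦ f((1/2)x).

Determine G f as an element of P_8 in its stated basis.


the result is g(x) = (3/512)x^8 - (1/16)x^5 - 3

exp(τθ) x^k = e^(kτ) x^k; with e^τ = 1/2 this sends x^k to (1/2)^k x^k
x^5 ↦ 1/32 x^5
x^8 ↦ 1/256 x^8
applying this coordinatewise to f: exp(τθ) f = (3/512)x^8 - (1/16)x^5 - 3


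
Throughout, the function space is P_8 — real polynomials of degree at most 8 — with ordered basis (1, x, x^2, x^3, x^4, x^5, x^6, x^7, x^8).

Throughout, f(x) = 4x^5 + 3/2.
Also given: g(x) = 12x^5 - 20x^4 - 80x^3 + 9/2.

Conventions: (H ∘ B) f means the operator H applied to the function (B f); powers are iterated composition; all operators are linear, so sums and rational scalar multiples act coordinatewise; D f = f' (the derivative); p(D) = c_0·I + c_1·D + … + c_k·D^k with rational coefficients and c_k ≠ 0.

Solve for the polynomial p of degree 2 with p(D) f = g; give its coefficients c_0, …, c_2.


D^0 f = 4x^5 + 3/2
D^1 f = 20x^4
D^2 f = 80x^3
matching coefficients of g against c_0 f + c_1 Df + … from the top degree down determines the c_i
solution: c_0 = 3, c_1 = -1, c_2 = -1

c_0 = 3, c_1 = -1, c_2 = -1


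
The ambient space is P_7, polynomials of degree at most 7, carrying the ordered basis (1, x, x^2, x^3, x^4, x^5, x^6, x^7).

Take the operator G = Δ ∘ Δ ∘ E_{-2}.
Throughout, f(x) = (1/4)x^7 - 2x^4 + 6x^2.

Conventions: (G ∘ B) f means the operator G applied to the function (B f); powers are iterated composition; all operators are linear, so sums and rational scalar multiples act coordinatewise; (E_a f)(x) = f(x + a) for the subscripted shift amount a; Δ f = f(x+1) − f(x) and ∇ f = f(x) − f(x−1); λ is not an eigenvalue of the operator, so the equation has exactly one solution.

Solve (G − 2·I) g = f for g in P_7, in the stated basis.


write g with unknown coordinates in the stated basis and equate coefficients in (G − 2·I) g = f
solving from the highest basis element down gives g = -(1/8)x^7 - (21/8)x^5 + (113/8)x^4 - (455/8)x^3 + (1599/8)x^2 - (3673/8)x + 4133/8
check: G g = -(21/4)x^5 + (105/4)x^4 - (455/4)x^3 + (1623/4)x^2 - (3673/4)x + 4133/4
so G g − 2·g = (1/4)x^7 - 2x^4 + 6x^2 = f ✓

the image equals g(x) = -(1/8)x^7 - (21/8)x^5 + (113/8)x^4 - (455/8)x^3 + (1599/8)x^2 - (3673/8)x + 4133/8


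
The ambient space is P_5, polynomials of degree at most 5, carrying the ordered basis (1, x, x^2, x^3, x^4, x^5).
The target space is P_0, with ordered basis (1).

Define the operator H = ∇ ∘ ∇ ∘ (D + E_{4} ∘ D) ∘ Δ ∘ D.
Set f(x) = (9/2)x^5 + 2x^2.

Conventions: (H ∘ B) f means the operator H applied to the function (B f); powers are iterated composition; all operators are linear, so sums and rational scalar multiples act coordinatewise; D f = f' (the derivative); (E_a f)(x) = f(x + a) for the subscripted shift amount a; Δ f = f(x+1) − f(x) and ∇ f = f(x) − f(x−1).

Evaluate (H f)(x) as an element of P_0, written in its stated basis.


the result is g(x) = 1080

D f = (45/2)x^4 + 4x
Δ D f = 90x^3 + 135x^2 + 90x + 53/2
D Δ D f = 270x^2 + 270x + 90
D Δ D f = 270x^2 + 270x + 90
E_{4} D Δ D f = 270x^2 + 2430x + 5490
(D + E_{4} ∘ D) Δ D f = 540x^2 + 2700x + 5580
∇ (D + E_{4} ∘ D) Δ D f = 1080x + 2160
∇ ∇ (D + E_{4} ∘ D) Δ D f = 1080


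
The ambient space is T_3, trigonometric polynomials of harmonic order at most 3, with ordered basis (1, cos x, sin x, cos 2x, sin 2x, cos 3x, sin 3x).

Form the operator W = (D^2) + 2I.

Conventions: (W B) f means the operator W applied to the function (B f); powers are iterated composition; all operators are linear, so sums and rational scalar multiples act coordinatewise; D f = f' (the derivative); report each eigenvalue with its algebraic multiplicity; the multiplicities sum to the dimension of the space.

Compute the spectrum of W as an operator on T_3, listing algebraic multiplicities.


λ = -7 (multiplicity 2), λ = -2 (multiplicity 2), λ = 1 (multiplicity 2), λ = 2 (multiplicity 1)

image of 1: 2
image of cos x: cos x
image of sin x: sin x
image of cos 2x: -2cos 2x
image of sin 2x: -2sin 2x
image of cos 3x: -7cos 3x
image of sin 3x: -7sin 3x
the matrix is diagonal; its diagonal is (2, 1, 1, -2, -2, -7, -7)
for a triangular matrix the eigenvalues are the diagonal entries, with algebraic multiplicity their repetition count


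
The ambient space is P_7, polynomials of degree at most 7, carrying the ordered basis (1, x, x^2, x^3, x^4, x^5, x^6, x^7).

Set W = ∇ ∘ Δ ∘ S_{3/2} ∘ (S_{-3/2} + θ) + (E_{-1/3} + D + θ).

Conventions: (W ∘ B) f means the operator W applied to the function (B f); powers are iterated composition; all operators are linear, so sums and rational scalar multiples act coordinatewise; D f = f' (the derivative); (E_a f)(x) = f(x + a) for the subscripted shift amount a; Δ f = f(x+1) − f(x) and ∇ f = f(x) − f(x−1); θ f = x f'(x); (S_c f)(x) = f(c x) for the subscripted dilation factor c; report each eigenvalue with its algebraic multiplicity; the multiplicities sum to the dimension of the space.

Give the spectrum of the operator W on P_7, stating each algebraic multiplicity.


image of 1: 1
image of x: 2x + 2/3
image of x^2: 3x^2 + (4/3)x + 1385/72
image of x^3: 4x^3 + 2x^2 - (697/96)x - 1/27
image of x^4: 5x^4 + (8/3)x^3 + (105833/192)x^2 - (4/27)x + 951473/10368
image of x^5: 6x^5 + (10/3)x^4 - (905045/2304)x^3 - (10/27)x^2 - (8165885/41472)x - 1/243
image of x^6: 7x^6 + 4x^5 + (36522205/6144)x^4 - (20/27)x^3 + (328617925/55296)x^2 - (2/81)x + 591495881/1492992
image of x^7: 8x^7 + (14/3)x^6 - (177817927/24576)x^5 - (35/27)x^4 - (8004100475/663552)x^3 - (7/81)x^2 - (14407839607/5971968)x - 1/2187
the matrix is upper triangular; its diagonal is (1, 2, 3, 4, 5, 6, 7, 8)
for a triangular matrix the eigenvalues are the diagonal entries, with algebraic multiplicity their repetition count

λ = 1 (multiplicity 1), λ = 2 (multiplicity 1), λ = 3 (multiplicity 1), λ = 4 (multiplicity 1), λ = 5 (multiplicity 1), λ = 6 (multiplicity 1), λ = 7 (multiplicity 1), λ = 8 (multiplicity 1)


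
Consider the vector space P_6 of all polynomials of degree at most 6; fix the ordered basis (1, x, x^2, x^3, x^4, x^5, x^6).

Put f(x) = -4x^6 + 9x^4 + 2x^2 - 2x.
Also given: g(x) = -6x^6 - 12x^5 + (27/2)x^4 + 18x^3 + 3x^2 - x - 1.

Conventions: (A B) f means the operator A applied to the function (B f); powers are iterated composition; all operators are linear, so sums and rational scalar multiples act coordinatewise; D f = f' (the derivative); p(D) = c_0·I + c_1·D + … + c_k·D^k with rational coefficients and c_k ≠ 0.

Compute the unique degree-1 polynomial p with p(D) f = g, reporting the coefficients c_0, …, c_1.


p(D) = (3/2)·I + (1/2)·D, i.e. c_0 = 3/2, c_1 = 1/2

D^0 f = -4x^6 + 9x^4 + 2x^2 - 2x
D^1 f = -24x^5 + 36x^3 + 4x - 2
matching coefficients of g against c_0 f + c_1 Df + … from the top degree down determines the c_i
solution: c_0 = 3/2, c_1 = 1/2


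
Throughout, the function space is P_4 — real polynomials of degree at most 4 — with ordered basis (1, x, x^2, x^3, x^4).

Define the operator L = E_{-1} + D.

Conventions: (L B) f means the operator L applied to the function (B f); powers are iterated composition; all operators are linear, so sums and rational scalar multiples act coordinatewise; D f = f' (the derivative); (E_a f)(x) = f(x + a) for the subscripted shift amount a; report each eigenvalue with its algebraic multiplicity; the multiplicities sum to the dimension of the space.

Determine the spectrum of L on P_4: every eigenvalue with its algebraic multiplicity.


λ = 1 (multiplicity 5)

image of 1: 1
image of x: x
image of x^2: x^2 + 1
image of x^3: x^3 + 3x - 1
image of x^4: x^4 + 6x^2 - 4x + 1
the matrix is upper triangular; its diagonal is (1, 1, 1, 1, 1)
for a triangular matrix the eigenvalues are the diagonal entries, with algebraic multiplicity their repetition count


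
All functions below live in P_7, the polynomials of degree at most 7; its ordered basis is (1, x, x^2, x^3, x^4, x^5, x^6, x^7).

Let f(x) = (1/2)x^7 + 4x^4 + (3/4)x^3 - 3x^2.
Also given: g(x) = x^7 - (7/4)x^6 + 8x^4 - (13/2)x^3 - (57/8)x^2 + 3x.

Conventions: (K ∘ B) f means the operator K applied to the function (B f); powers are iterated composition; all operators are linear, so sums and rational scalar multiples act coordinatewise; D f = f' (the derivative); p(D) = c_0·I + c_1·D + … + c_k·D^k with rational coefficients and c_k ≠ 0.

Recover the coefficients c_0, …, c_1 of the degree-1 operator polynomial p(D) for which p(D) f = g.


p(D) = 2·I − (1/2)·D, i.e. c_0 = 2, c_1 = -1/2

D^0 f = (1/2)x^7 + 4x^4 + (3/4)x^3 - 3x^2
D^1 f = (7/2)x^6 + 16x^3 + (9/4)x^2 - 6x
matching coefficients of g against c_0 f + c_1 Df + … from the top degree down determines the c_i
solution: c_0 = 2, c_1 = -1/2


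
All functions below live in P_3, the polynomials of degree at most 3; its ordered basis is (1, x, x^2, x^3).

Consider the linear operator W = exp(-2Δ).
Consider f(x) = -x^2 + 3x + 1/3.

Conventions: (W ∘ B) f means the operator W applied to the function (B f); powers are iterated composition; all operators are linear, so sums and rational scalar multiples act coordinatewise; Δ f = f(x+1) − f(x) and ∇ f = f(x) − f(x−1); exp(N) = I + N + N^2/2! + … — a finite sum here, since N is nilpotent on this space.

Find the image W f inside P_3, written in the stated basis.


order-1 term: 4x - 4
order-2 term: -4
the series for exp(-2Δ) f terminates at order 2
exp(-2Δ) f = -x^2 + 7x - 23/3

the image equals g(x) = -x^2 + 7x - 23/3


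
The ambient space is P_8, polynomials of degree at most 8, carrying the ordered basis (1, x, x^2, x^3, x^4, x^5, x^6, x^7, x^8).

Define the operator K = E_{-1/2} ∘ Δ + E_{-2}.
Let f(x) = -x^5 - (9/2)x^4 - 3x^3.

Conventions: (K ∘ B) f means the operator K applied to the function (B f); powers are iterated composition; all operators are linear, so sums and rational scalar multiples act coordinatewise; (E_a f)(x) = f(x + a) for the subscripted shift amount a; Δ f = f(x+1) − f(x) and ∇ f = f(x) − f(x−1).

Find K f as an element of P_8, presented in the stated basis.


Δ f = -5x^4 - 28x^3 - 46x^2 - 32x - 17/2
E_{-1/2} Δ f = -5x^4 - 18x^3 - (23/2)x^2 - (9/2)x - 13/16
E_{-2} f = -x^5 + (11/2)x^4 - 7x^3 - 10x^2 + 28x - 16
(E_{-1/2} ∘ Δ + E_{-2}) f = -x^5 + (1/2)x^4 - 25x^3 - (43/2)x^2 + (47/2)x - 269/16

the image equals g(x) = -x^5 + (1/2)x^4 - 25x^3 - (43/2)x^2 + (47/2)x - 269/16
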